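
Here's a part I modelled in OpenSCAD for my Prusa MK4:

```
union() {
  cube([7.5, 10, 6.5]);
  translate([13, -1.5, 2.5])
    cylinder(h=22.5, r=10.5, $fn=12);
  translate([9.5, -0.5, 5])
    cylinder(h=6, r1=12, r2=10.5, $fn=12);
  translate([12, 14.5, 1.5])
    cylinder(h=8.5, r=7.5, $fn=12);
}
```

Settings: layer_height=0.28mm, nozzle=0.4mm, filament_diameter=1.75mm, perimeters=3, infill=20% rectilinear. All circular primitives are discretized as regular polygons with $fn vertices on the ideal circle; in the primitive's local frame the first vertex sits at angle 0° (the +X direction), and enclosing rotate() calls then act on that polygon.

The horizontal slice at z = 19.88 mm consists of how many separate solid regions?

At z = 19.88 mm: the cube does not reach this height (z outside [0, 6.5]); the r=10.5 cylinder at (13, -1.5) gives a regular 12-gon of circumradius 10.5 (constant along its height); the cone at (9.5, -0.5) is not intersected at this z (z outside [5, 11]); the cylinder at (12, 14.5) is not intersected at this z (z outside [1.5, 10]); Combining (union): only the r=10.5 cylinder at (13, -1.5) is present, so the union is just that shape — 1 connected region. The result has 1 disconnected region.

1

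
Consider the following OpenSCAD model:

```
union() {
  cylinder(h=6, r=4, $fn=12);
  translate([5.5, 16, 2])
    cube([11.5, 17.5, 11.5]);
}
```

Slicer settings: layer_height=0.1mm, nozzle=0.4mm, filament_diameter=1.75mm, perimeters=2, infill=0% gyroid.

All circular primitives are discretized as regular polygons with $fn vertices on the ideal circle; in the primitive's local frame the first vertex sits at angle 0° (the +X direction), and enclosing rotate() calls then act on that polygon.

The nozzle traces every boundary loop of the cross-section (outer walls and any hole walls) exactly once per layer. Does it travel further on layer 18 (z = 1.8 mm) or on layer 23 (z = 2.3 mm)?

layer 23 (z = 2.3 mm)

Layer 18 (z = 1.8): the r=4 cylinder gives a regular 12-gon of circumradius 4 (constant along its height) (perimeter = 2·12·4.000·sin(180°/12) = 24.85 mm); the cube at (5.5, 16) does not reach this height (z outside [2, 13.5]); Combining (union): only the r=4 cylinder is present, so the union is just that shape — boundary = 24.85 mm. So its perimeter = 24.85 mm. Layer 23 (z = 2.3): the r=4 cylinder gives a regular 12-gon of circumradius 4 (constant along its height) (perimeter = 2·12·4.000·sin(180°/12) = 24.85 mm); the cube at (5.5, 16) is present — its section is the full 11.5×17.5 rectangle (perimeter 58.00 mm); Taking the union: the 2 present regions are separate (no shared area or edge), so areas and boundary lengths simply add and each stays a separate island — boundary = 82.85 mm. So its perimeter = 82.85 mm. Layer 23 is larger (82.85 vs 24.85 mm).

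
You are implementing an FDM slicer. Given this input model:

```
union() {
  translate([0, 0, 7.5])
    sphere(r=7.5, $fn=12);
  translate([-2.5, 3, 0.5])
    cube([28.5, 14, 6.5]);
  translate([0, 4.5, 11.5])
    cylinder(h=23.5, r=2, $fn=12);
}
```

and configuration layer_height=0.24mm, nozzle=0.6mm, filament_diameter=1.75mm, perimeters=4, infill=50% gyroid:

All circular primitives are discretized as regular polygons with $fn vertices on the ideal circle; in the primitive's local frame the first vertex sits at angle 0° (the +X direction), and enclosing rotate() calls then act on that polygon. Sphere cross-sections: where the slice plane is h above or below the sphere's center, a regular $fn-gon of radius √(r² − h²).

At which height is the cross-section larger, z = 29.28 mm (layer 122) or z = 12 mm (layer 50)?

Layer 122 (z = 29.28): the sphere is not intersected at this z (|z−center|=21.780 > r=7.5); the cube at (-2.5, 3) does not reach this height (z outside [0.5, 7]); the cylinder at (0, 4.5): section is a regular 12-gon, circumradius r=2 (area = (12/2)·2.000²·sin(360°/12) = 12.00 mm²); Taking the union: only the r=2 cylinder at (0, 4.5) is present, so the union is just that shape — area = 12.00 mm². So its area = 12.00 mm². Layer 50 (z = 12): the r=7.5 sphere contributes a regular 12-gon of circumradius √(7.5²−4.5²) = 6.000 (area = (12/2)·6.000²·sin(360°/12) = 108.00 mm²); the cube at (-2.5, 3) is absent (z outside [0.5, 7]); the r=2 cylinder at (0, 4.5) gives a regular 12-gon of circumradius 2 (constant along its height) (area = (12/2)·2.000²·sin(360°/12) = 12.00 mm²); Merging all regions: the regions partially overlap — summed areas 120.00 mm² minus the doubly-counted overlap 10.66 mm² gives 109.34 mm² — area = 109.34 mm². So its area = 109.34 mm². Layer 50 is larger (109.34 vs 12.00 mm²).

layer 50 (z = 12 mm)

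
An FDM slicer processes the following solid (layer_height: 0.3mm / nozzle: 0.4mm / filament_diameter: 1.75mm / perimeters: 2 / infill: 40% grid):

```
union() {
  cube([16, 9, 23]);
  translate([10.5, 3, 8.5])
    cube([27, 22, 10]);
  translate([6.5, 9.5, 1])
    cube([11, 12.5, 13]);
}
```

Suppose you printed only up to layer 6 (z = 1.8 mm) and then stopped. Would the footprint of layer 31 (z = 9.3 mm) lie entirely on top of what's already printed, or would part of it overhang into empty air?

part overhangs

Compare the two slices. At z = 1.8: the cube is present — its section is the full 16×9 rectangle (area 144.00 mm²); the cube at (10.5, 3) is not intersected at this z (z outside [8.5, 18.5]); the cube at (6.5, 9.5) is present — its section is the full 11×12.5 rectangle (area 137.50 mm²); Taking the union: the 2 present regions are separate (no shared area or edge), so areas and boundary lengths simply add and each stays a separate island — area = 281.50 mm². At z = 9.3: the cube (footprint 16×9) is included at this height (area 144.00 mm²); the cube at (10.5, 3) (footprint 27×22) is included at this height (area 594.00 mm²); the cube at (6.5, 9.5) is present — its section is the full 11×12.5 rectangle (area 137.50 mm²); Combining (union): the regions partially overlap — summed areas 875.50 mm² minus the doubly-counted overlap 120.50 mm² gives 755.00 mm² — area = 755.00 mm². Checking containment: at z = 9.3 the cross-section extends beyond the z = 1.8 cross-section by about 473.50 mm².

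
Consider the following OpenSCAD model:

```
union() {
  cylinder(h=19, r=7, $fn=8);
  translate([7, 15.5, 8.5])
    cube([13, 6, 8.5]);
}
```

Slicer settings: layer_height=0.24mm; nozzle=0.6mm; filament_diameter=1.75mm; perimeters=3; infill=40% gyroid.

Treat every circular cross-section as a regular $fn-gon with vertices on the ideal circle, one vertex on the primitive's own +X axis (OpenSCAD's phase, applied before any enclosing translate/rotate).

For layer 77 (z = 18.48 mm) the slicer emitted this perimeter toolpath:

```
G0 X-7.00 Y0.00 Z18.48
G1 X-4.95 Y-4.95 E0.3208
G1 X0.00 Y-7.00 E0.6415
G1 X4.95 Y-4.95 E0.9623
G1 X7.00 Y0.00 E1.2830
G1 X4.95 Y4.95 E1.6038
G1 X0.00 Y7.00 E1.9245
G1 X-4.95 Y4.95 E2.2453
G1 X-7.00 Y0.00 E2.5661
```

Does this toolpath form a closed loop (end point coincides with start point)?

yes

Start point (G0): (-7.00, 0.00). End point (last G1): the path returns to the start — closed.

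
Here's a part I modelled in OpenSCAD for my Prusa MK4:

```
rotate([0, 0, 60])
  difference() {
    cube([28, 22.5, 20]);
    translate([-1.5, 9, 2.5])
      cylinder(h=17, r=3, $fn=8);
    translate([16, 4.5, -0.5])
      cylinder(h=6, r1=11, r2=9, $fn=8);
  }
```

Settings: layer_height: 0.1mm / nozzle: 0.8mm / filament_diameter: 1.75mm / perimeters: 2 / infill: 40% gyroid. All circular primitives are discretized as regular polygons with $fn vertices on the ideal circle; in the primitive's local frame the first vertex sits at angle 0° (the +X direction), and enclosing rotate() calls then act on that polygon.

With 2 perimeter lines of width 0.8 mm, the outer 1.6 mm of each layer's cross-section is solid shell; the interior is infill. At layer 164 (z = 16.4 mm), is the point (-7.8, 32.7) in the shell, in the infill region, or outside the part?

outside

At z = 16.4 mm: the 28×22.5 cube contributes its full rectangle; the r=3 cylinder at (-1.5, 9) gives a regular 8-gon of circumradius 3 (constant along its height); the cone at (16, 4.5) is absent (z outside [-0.5, 5.5]); Taking the first minus the rest: starting from the 28×22.5 cube, the r=3 cylinder at (-1.5, 9) partially overlaps it — only the 4.66 mm² overlap (of its 25.46 mm²) is removed, clipping the outline — 1 connected region; (whole slice rotated 60° about Z — lengths, areas and connectivity unchanged). Overall, the cross-section is a single solid region. Undo the 60° rotation: the query point maps to (24.419, 23.105) in the un-rotated model frame. The nearest boundary edge runs (0.00, 22.50)→(28.00, 22.50); distance from the point to it = 0.60 mm. The point is not inside any of the regions above, so it lies outside the cross-section (0.60 mm from the nearest boundary).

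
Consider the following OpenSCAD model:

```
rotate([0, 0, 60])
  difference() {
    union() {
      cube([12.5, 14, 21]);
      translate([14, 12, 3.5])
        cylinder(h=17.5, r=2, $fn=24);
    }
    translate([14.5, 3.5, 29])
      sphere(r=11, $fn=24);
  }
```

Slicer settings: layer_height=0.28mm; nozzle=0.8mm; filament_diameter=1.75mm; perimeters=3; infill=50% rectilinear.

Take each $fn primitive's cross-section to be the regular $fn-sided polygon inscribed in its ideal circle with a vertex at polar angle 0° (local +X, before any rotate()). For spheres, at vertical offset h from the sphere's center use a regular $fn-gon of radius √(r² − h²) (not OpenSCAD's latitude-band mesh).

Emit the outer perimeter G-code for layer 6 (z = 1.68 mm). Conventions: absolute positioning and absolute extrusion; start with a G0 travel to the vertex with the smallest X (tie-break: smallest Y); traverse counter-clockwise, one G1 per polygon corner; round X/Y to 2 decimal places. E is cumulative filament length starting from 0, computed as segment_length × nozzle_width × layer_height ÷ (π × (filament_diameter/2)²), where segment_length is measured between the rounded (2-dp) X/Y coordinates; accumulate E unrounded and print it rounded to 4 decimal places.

G0 X-12.12 Y7.00 Z1.68
G1 X0.00 Y0.00 E1.3034
G1 X6.25 Y10.83 E2.4679
G1 X-5.87 Y17.83 E3.7714
G1 X-12.12 Y7.00 E4.9359

At z = 1.68 mm: the cube is present — its section is the full 12.5×14 rectangle; the cylinder at (14, 12) does not reach this height (z outside [3.5, 21]); Merging all regions: only the 12.5×14 cube is present, so the union is just that shape — 1 connected region; the sphere at (14.5, 3.5) is not intersected at this z (|z−center|=27.320 > r=11); Subtracting the remaining from the first: none of the subtracted shapes is present at this height, so the result so far is unchanged — 1 connected region; (whole slice rotated 60° about Z — lengths, areas and connectivity unchanged). The outline is a single polygon with 4 vertices. Extrusion per mm of travel: 0.8 × 0.28 / (π × 0.875²) = 0.093128. Accumulating E over each segment gives final E = 4.9359.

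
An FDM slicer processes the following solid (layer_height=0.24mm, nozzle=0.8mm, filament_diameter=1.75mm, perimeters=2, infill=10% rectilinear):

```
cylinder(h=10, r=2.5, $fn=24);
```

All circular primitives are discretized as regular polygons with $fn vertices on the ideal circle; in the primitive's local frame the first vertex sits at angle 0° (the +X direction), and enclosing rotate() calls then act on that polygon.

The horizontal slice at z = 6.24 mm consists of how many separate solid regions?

At z = 6.24 mm: the cylinder: section is a regular 24-gon, circumradius r=2.5. The result has 1 disconnected region.

1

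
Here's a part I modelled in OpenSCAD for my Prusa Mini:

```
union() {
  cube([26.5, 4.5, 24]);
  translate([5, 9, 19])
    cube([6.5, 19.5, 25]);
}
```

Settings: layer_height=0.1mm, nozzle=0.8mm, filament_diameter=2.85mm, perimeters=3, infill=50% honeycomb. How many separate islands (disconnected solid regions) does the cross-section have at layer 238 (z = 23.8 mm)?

At z = 23.8 mm: the cube (footprint 26.5×4.5) is included at this height; the cube at (5, 9) is present — its section is the full 6.5×19.5 rectangle; Merging all regions: the 2 present regions are separate (no shared area or edge), so areas and boundary lengths simply add and each stays a separate island — 2 connected regions. Overall, the cross-section has 2 separate islands. Island count = 2.

2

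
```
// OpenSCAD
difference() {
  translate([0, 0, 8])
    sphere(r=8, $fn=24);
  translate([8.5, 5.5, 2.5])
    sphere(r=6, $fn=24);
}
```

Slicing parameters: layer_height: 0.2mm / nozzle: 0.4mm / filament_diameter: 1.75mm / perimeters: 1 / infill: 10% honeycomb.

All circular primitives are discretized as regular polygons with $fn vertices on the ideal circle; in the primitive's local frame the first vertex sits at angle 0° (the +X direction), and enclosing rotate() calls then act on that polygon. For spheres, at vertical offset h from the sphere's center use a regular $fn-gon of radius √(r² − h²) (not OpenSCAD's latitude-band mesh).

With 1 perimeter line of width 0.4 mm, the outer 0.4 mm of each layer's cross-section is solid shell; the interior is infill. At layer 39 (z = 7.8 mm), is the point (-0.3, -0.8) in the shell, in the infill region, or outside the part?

At z = 7.8 mm: the sphere: section is a regular 24-gon, circumradius = √(r²−h²) = √(8²−0.2²) = 7.997; the sphere at (8.5, 5.5): section is a regular 24-gon, circumradius = √(r²−h²) = √(6²−5.3²) = 2.812; Subtracting the remaining from the first: starting from the r=8 sphere, the r=6 sphere at (8.5, 5.5) partially overlaps it — only the 1.31 mm² overlap (of its 24.57 mm²) is removed, clipping the outline — 1 connected region. Overall, the cross-section is a single solid region. The nearest boundary edge runs (-2.07, -7.72)→(-4.00, -6.93); distance from the point to it = 7.08 mm. The point is inside the cross-section and 7.08 mm from the nearest boundary — more than the 0.4 mm shell width (1 × 0.4), so it's in the infill interior.

infill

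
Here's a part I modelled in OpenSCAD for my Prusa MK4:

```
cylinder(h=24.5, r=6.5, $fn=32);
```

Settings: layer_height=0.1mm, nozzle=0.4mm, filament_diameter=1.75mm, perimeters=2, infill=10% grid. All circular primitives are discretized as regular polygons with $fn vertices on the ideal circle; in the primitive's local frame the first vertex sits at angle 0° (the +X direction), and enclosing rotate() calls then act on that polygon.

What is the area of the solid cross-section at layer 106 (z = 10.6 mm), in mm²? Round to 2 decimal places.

131.88 mm²

At z = 10.6 mm: the cylinder: section is a regular 32-gon, circumradius r=6.5 (area = (32/2)·6.500²·sin(360°/32) = 131.88 mm²). Overall, the cross-section is a single solid region. Net area = 131.88 mm².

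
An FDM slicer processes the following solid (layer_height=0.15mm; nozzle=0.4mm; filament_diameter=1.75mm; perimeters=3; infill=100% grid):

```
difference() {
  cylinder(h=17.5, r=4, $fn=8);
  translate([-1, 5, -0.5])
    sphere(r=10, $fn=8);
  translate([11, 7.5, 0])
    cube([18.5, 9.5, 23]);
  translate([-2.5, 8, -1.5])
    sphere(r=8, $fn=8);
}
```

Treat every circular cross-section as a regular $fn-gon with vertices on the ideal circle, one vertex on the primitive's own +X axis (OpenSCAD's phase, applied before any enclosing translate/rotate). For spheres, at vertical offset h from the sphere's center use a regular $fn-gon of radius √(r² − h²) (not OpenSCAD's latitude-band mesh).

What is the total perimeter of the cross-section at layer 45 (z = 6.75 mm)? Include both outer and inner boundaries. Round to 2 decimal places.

At z = 6.75 mm: the cylinder: section is a regular 8-gon, circumradius r=4 (perimeter = 2·8·4.000·sin(180°/8) = 24.49 mm); the sphere at (-1, 5): section is a regular 8-gon, circumradius = √(r²−h²) = √(10²−7.25²) = 6.887 (perimeter = 2·8·6.887·sin(180°/8) = 42.17 mm); the cube at (11, 7.5) is present — its section is the full 18.5×9.5 rectangle (perimeter 56.00 mm); the sphere at (-2.5, 8) is absent (|z−center|=8.250 > r=8); Taking the first minus the rest: starting from the r=4 cylinder, the r=10 sphere at (-1, 5) partially overlaps it — only the 30.59 mm² overlap (of its 134.17 mm²) is removed, clipping the outline; the 18.5×9.5 cube at (11, 7.5) misses the remaining region (no effect) — boundary = 19.91 mm. Overall, the cross-section is a single solid region. Total boundary length (outer) = 19.91 mm.

19.91 mm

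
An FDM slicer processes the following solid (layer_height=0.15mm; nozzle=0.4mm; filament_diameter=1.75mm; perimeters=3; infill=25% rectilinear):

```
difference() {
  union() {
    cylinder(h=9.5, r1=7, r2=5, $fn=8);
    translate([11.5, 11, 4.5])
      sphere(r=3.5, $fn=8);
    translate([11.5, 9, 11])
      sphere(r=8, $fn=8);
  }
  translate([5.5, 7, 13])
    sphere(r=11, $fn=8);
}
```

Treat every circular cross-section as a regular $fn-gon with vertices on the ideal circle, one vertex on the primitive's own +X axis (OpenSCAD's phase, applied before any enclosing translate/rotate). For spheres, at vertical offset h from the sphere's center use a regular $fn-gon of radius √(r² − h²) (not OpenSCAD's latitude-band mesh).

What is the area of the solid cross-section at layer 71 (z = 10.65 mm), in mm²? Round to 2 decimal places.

47.79 mm²

At z = 10.65 mm: the cone is absent (z outside [0, 9.5]); the sphere at (11.5, 11) is not intersected at this z (|z−center|=6.150 > r=3.5); the r=8 sphere at (11.5, 9) contributes a regular 8-gon of circumradius √(8²−0.35²) = 7.992 (area = (8/2)·7.992²·sin(360°/8) = 180.67 mm²); Combining (union): only the r=8 sphere at (11.5, 9) is present, so the union is just that shape — area = 180.67 mm²; the r=11 sphere at (5.5, 7) slices to a regular 8-gon of circumradius 10.746 (√(r²−h²) with h=2.35 from center) (area = (8/2)·10.746²·sin(360°/8) = 326.62 mm²); Subtracting the remaining from the first: starting from the result so far (180.67 mm²), the r=11 sphere at (5.5, 7) partially overlaps it — only the 132.88 mm² overlap (of its 326.62 mm²) is removed, clipping the outline — area = 47.79 mm². Overall, the cross-section is a single solid region. Net area = 47.79 mm².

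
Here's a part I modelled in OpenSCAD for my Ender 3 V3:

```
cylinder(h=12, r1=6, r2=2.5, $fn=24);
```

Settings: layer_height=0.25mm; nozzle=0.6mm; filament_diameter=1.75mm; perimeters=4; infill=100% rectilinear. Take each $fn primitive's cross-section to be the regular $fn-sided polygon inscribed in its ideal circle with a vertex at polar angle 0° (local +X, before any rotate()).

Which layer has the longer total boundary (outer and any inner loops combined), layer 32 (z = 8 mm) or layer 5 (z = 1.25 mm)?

layer 5 (z = 1.25 mm)

Layer 32 (z = 8): the cone contributes a regular 24-gon of circumradius 3.667 (interpolated between r1=6 and r2=2.5 at t=0.667) (perimeter = 2·24·3.667·sin(180°/24) = 22.97 mm). So its perimeter = 22.97 mm. Layer 5 (z = 1.25): the cone (r1=6→r2=2.5) has section circumradius 5.635 here — a regular 24-gon (perimeter = 2·24·5.635·sin(180°/24) = 35.31 mm). So its perimeter = 35.31 mm. Layer 5 is larger (35.31 vs 22.97 mm).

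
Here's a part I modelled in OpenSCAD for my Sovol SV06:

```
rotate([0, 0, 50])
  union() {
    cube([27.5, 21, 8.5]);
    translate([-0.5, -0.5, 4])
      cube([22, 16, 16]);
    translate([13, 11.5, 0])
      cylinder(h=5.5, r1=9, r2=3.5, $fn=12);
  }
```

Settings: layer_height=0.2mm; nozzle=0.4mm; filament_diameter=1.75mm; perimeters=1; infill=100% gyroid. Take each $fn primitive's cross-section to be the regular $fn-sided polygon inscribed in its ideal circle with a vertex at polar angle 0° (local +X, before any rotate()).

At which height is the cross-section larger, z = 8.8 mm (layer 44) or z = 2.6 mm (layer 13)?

Layer 44 (z = 8.8): the cube is not intersected at this z (z outside [0, 8.5]); the cube at (-0.5, -0.5) (footprint 22×16) is included at this height (area 352.00 mm²); the cone at (13, 11.5) is absent (z outside [0, 5.5]); Merging all regions: only the 22×16 cube at (-0.5, -0.5) is present, so the union is just that shape — area = 352.00 mm²; (rotated 50° about Z; rotation is an isometry so areas/perimeters/island counts are preserved). So its area = 352.00 mm². Layer 13 (z = 2.6): the 27.5×21 cube contributes its full rectangle (area 577.50 mm²); the cube at (-0.5, -0.5) is absent (z outside [4, 20]); the cone at (13, 11.5) contributes a regular 12-gon of circumradius 6.400 (interpolated between r1=9 and r2=3.5 at t=0.473) (area = (12/2)·6.400²·sin(360°/12) = 122.88 mm²); Combining (union): the cone at (13, 11.5) lies entirely inside the 27.5×21 cube, so the union is just the 27.5×21 cube — area = 577.50 mm²; (rotated 50° about Z; rotation is an isometry so areas/perimeters/island counts are preserved). So its area = 577.50 mm². Layer 13 is larger (577.50 vs 352.00 mm²).

layer 13 (z = 2.6 mm)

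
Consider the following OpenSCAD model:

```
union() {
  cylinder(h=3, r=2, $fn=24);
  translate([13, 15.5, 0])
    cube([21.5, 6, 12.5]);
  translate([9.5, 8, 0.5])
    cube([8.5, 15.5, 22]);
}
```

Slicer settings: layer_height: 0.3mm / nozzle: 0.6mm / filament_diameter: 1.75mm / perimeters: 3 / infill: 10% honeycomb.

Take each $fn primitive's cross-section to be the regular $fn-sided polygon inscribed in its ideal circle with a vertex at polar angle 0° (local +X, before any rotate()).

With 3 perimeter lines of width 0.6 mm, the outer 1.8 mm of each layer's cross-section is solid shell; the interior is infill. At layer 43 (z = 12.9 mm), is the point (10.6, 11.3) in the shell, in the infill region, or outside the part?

At z = 12.9 mm: the cylinder does not reach this height (z outside [0, 3]); the cube at (13, 15.5) is absent (z outside [0, 12.5]); the cube at (9.5, 8) (footprint 8.5×15.5) is included at this height; Combining (union): only the 8.5×15.5 cube at (9.5, 8) is present, so the union is just that shape — 1 connected region. Overall, the cross-section is a single solid region. The nearest boundary edge runs (9.50, 23.50)→(9.50, 8.00); distance from the point to it = 1.10 mm. The point is inside the cross-section, 1.10 mm from the nearest boundary — within the 1.8 mm shell band (3 × 0.6).

shell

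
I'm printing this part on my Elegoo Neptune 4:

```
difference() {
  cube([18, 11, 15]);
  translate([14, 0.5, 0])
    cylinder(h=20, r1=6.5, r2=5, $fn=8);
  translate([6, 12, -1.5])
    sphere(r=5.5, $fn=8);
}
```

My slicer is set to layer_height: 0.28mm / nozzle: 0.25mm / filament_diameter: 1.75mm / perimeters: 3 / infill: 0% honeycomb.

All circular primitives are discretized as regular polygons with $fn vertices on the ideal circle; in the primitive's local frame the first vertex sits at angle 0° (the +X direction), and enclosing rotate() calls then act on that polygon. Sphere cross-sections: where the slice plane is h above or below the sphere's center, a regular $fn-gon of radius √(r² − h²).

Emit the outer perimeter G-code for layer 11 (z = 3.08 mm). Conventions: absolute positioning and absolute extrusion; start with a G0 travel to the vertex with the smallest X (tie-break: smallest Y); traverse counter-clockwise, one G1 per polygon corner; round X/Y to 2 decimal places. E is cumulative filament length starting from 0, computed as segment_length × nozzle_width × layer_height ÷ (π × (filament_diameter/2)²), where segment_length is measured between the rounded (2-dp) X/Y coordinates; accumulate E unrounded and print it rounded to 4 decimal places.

G0 X0.00 Y0.00 Z3.08
G1 X7.94 Y0.00 E0.2311
G1 X7.73 Y0.50 E0.2469
G1 X9.57 Y4.93 E0.3865
G1 X14.00 Y6.77 E0.5261
G1 X18.00 Y5.11 E0.6521
G1 X18.00 Y11.00 E0.8235
G1 X8.63 Y11.00 E1.0962
G1 X8.15 Y9.85 E1.1325
G1 X6.00 Y8.95 E1.2003
G1 X3.85 Y9.85 E1.2681
G1 X3.37 Y11.00 E1.3044
G1 X0.00 Y11.00 E1.4025
G1 X0.00 Y0.00 E1.7226

At z = 3.08 mm: the 18×11 cube contributes its full rectangle; the cone at (14, 0.5) (r1=6.5→r2=5) has section circumradius 6.269 here — a regular 8-gon; the r=5.5 sphere at (6, 12) slices to a regular 8-gon of circumradius 3.045 (√(r²−h²) with h=4.58 from center); Subtracting the remaining from the first: starting from the 18×11 cube, the cone at (14, 0.5) partially overlaps it — only the 54.63 mm² overlap (of its 111.16 mm²) is removed, clipping the outline; the r=5.5 sphere at (6, 12) partially overlaps it — only the 7.44 mm² overlap (of its 26.23 mm²) is removed, clipping the outline — 1 connected region. The outline is a single polygon with 13 vertices. Extrusion per mm of travel: 0.25 × 0.28 / (π × 0.875²) = 0.029103. Accumulating E over each segment gives final E = 1.7226.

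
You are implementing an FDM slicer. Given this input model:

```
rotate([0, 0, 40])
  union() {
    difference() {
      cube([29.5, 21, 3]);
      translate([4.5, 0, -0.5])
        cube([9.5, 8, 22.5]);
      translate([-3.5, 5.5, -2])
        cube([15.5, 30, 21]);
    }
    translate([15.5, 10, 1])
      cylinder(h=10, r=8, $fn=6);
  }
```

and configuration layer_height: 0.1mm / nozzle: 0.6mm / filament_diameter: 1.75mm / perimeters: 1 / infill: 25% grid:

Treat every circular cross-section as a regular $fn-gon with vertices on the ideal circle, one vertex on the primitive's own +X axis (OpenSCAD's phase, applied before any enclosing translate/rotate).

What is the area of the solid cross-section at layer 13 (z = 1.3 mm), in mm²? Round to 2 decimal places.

420.75 mm²

At z = 1.3 mm: the cube (footprint 29.5×21) is included at this height (area 619.50 mm²); the cube at (4.5, 0) (footprint 9.5×8) is included at this height (area 76.00 mm²); the 15.5×30 cube at (-3.5, 5.5) contributes its full rectangle (area 465.00 mm²); Taking the first minus the rest: starting from the 29.5×21 cube (619.50 mm²), the 9.5×8 cube at (4.5, 0) lies inside it touching the edge (removes its full 76.00 mm²); the 15.5×30 cube at (-3.5, 5.5) partially overlaps it — only the 167.25 mm² overlap (of its 465.00 mm²) is removed, clipping the outline — area = 376.25 mm²; the cylinder at (15.5, 10): section is a regular 6-gon, circumradius r=8 (area = (6/2)·8.000²·sin(360°/6) = 166.28 mm²); Combining (union): the regions partially overlap — summed areas 542.53 mm² minus the doubly-counted overlap 121.78 mm² gives 420.75 mm² — area = 420.75 mm²; (whole slice rotated 40° about Z — lengths, areas and connectivity unchanged). Overall, the cross-section has 2 separate islands. Net area = 420.75 mm².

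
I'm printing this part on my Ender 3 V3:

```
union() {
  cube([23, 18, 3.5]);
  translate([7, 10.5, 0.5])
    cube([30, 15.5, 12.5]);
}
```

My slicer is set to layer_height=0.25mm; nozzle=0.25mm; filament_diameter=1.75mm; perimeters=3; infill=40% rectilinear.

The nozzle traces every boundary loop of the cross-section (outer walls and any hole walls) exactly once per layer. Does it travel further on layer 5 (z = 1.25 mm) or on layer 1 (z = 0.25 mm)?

layer 5 (z = 1.25 mm)

Layer 5 (z = 1.25): the cube is present — its section is the full 23×18 rectangle (perimeter 82.00 mm); the cube at (7, 10.5) is present — its section is the full 30×15.5 rectangle (perimeter 91.00 mm); Combining (union): the regions partially overlap (shared area 120.00 mm²), so the edge portions inside another operand are dropped and the merged outline is re-measured after clipping — boundary = 126.00 mm. So its perimeter = 126.00 mm. Layer 1 (z = 0.25): the cube (footprint 23×18) is included at this height (perimeter 82.00 mm); the cube at (7, 10.5) is absent (z outside [0.5, 13]); Merging all regions: only the 23×18 cube is present, so the union is just that shape — boundary = 82.00 mm. So its perimeter = 82.00 mm. Layer 5 is larger (126.00 vs 82.00 mm).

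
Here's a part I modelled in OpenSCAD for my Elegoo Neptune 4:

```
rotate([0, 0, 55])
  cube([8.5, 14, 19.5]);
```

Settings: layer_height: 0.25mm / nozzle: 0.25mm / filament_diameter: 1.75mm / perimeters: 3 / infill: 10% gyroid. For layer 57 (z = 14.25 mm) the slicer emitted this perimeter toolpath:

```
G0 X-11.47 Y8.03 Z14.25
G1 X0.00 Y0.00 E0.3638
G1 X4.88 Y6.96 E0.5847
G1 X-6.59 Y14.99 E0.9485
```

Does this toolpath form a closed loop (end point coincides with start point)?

no

Start point (G0): (-11.47, 8.03). End point (last G1): the path does not return to the start — open.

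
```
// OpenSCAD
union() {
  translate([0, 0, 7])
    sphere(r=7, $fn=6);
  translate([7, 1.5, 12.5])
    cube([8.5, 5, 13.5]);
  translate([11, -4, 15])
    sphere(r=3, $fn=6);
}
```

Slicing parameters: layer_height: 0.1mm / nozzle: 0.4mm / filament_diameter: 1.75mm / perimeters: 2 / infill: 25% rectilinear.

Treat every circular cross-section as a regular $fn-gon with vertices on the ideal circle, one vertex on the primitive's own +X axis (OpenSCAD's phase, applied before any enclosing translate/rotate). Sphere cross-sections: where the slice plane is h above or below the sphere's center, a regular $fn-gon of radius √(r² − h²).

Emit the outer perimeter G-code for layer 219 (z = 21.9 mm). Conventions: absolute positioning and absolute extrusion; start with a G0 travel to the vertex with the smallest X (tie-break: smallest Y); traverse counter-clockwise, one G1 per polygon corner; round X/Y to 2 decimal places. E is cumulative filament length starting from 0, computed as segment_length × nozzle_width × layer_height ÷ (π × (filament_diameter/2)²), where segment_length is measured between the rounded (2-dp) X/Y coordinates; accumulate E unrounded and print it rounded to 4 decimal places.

G0 X7.00 Y1.50 Z21.90
G1 X15.50 Y1.50 E0.1414
G1 X15.50 Y6.50 E0.2245
G1 X7.00 Y6.50 E0.3659
G1 X7.00 Y1.50 E0.4490

At z = 21.9 mm: the sphere is absent (|z−center|=14.900 > r=7); the 8.5×5 cube at (7, 1.5) contributes its full rectangle; the sphere at (11, -4) is not intersected at this z (|z−center|=6.900 > r=3); Combining (union): only the 8.5×5 cube at (7, 1.5) is present, so the union is just that shape — 1 connected region. The outline is a single polygon with 4 vertices. Extrusion per mm of travel: 0.4 × 0.1 / (π × 0.875²) = 0.016630. Accumulating E over each segment gives final E = 0.4490.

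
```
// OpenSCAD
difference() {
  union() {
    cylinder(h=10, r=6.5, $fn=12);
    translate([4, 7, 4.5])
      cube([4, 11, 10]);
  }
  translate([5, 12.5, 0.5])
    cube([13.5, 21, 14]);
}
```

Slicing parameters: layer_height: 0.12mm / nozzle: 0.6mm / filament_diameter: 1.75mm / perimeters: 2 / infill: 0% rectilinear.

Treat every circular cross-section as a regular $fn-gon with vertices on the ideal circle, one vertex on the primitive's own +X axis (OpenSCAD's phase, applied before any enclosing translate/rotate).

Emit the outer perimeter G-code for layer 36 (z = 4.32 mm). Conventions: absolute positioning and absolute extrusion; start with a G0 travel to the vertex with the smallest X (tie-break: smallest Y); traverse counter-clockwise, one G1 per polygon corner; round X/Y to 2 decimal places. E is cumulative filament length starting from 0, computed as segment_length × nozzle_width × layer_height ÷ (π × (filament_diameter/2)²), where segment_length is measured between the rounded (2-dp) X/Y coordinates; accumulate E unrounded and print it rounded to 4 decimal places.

G0 X-6.50 Y0.00 Z4.32
G1 X-5.63 Y-3.25 E0.1007
G1 X-3.25 Y-5.63 E0.2015
G1 X0.00 Y-6.50 E0.3022
G1 X3.25 Y-5.63 E0.4029
G1 X5.63 Y-3.25 E0.5036
G1 X6.50 Y0.00 E0.6044
G1 X5.63 Y3.25 E0.7051
G1 X3.25 Y5.63 E0.8058
G1 X0.00 Y6.50 E0.9065
G1 X-3.25 Y5.63 E1.0072
G1 X-5.63 Y3.25 E1.1080
G1 X-6.50 Y0.00 E1.2087

At z = 4.32 mm: the cylinder: section is a regular 12-gon, circumradius r=6.5; the cube at (4, 7) is not intersected at this z (z outside [4.5, 14.5]); Combining (union): only the r=6.5 cylinder is present, so the union is just that shape — 1 connected region; the cube at (5, 12.5) (footprint 13.5×21) is included at this height; Subtracting the remaining from the first: starting from the result so far, the 13.5×21 cube at (5, 12.5) misses the remaining region (no effect) — 1 connected region. The outline is a single polygon with 12 vertices. Extrusion per mm of travel: 0.6 × 0.12 / (π × 0.875²) = 0.029934. Accumulating E over each segment gives final E = 1.2087.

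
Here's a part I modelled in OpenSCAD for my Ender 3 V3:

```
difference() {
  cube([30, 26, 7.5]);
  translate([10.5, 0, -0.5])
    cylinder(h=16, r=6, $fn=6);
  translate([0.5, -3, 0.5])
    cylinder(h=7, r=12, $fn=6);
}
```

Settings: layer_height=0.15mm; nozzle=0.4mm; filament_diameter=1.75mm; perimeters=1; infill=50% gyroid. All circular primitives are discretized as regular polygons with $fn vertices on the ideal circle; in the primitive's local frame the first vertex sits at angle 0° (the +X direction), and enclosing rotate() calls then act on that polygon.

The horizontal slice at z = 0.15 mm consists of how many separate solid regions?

At z = 0.15 mm: the cube is present — its section is the full 30×26 rectangle; the r=6 cylinder at (10.5, 0) gives a regular 6-gon of circumradius 6 (constant along its height); the cylinder at (0.5, -3) is not intersected at this z (z outside [0.5, 7.5]); Subtracting the remaining from the first: starting from the 30×26 cube, the r=6 cylinder at (10.5, 0) partially overlaps it — only the 46.77 mm² overlap (of its 93.53 mm²) is removed, clipping the outline — 1 connected region. The result has 1 disconnected region.

1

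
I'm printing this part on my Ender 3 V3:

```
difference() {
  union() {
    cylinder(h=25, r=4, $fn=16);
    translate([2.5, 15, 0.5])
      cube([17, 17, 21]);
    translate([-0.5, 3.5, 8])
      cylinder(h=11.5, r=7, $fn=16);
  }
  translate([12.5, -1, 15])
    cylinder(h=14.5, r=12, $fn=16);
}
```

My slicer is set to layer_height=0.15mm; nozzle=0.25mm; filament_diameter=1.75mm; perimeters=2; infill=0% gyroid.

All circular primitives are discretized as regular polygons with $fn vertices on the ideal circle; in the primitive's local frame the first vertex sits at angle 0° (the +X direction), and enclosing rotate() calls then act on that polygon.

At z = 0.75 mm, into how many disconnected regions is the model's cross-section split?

At z = 0.75 mm: the cylinder: section is a regular 16-gon, circumradius r=4; the 17×17 cube at (2.5, 15) contributes its full rectangle; the cylinder at (-0.5, 3.5) is not intersected at this z (z outside [8, 19.5]); Merging all regions: the 2 present regions are separate (no shared area or edge), so areas and boundary lengths simply add and each stays a separate island — 2 connected regions; the cylinder at (12.5, -1) is absent (z outside [15, 29.5]); Taking the first minus the rest: none of the subtracted shapes is present at this height, so the result so far is unchanged — 2 connected regions. The result has 2 disconnected regions.

2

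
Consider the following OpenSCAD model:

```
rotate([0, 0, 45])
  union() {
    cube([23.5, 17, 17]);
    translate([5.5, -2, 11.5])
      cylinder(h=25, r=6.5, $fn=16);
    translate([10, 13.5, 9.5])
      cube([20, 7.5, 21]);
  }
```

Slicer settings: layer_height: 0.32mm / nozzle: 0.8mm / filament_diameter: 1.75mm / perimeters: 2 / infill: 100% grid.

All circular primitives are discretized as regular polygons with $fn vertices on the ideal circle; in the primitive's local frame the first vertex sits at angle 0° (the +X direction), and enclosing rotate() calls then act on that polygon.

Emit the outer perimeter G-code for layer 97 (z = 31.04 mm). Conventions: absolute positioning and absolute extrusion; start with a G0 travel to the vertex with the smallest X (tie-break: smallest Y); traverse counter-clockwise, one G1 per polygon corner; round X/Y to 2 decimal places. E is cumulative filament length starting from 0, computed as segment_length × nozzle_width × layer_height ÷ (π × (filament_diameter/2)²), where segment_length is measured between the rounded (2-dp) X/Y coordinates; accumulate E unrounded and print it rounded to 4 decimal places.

At z = 31.04 mm: the cube is not intersected at this z (z outside [0, 17]); the r=6.5 cylinder at (5.5, -2) contributes a regular 16-gon of circumradius 6.5; the cube at (10, 13.5) does not reach this height (z outside [9.5, 30.5]); Combining (union): only the r=6.5 cylinder at (5.5, -2) is present, so the union is just that shape — 1 connected region; (rotated 45° about Z; rotation is an isometry so areas/perimeters/island counts are preserved). The outline is a single polygon with 16 vertices. Extrusion per mm of travel: 0.8 × 0.32 / (π × 0.875²) = 0.106432. Accumulating E over each segment gives final E = 4.3182.

G0 X-1.20 Y2.47 Z31.04
G1 X-0.70 Y-0.01 E0.2693
G1 X0.71 Y-2.12 E0.5394
G1 X2.82 Y-3.53 E0.8095
G1 X5.30 Y-4.03 E1.0787
G1 X7.79 Y-3.53 E1.3490
G1 X9.90 Y-2.12 E1.6191
G1 X11.31 Y-0.01 E1.8892
G1 X11.80 Y2.47 E2.1583
G1 X11.31 Y4.96 E2.4284
G1 X9.90 Y7.07 E2.6985
G1 X7.79 Y8.48 E2.9686
G1 X5.30 Y8.97 E3.2387
G1 X2.82 Y8.48 E3.5077
G1 X0.71 Y7.07 E3.7778
G1 X-0.70 Y4.96 E4.0479
G1 X-1.20 Y2.47 E4.3182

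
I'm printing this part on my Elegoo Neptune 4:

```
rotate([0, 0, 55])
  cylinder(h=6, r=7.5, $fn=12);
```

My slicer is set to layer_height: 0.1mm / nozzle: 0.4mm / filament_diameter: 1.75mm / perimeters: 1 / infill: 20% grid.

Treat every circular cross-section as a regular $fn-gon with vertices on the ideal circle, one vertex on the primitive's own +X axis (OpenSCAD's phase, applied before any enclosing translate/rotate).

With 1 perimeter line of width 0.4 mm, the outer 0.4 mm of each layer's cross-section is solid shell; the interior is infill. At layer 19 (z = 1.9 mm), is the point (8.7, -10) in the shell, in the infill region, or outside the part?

At z = 1.9 mm: the r=7.5 cylinder contributes a regular 12-gon of circumradius 7.5; (whole slice rotated 55° about Z — lengths, areas and connectivity unchanged). Overall, the cross-section is a single solid region. Undo the 55° rotation: the query point maps to (-3.201, -12.862) in the un-rotated model frame. The nearest boundary edge runs (-3.75, -6.50)→(-0.00, -7.50); distance from the point to it = 6.01 mm. The point is not inside any of the regions above, so it lies outside the cross-section (6.01 mm from the nearest boundary).

outside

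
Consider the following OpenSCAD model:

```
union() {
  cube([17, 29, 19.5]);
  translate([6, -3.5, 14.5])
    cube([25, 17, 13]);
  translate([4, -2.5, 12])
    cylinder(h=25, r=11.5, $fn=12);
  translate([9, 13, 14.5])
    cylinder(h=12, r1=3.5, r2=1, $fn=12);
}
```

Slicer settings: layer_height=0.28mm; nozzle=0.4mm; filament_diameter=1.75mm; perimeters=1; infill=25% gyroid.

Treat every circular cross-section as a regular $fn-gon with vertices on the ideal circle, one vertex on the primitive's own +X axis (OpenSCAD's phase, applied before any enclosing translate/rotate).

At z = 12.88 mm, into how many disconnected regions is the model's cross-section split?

1

At z = 12.88 mm: the 17×29 cube contributes its full rectangle; the cube at (6, -3.5) does not reach this height (z outside [14.5, 27.5]); the r=11.5 cylinder at (4, -2.5) contributes a regular 12-gon of circumradius 11.5; the cone at (9, 13) is absent (z outside [14.5, 26.5]); Merging all regions: the regions partially overlap (shared area 105.13 mm²), so overlapping operands fuse into one piece — 1 connected region. The result has 1 disconnected region.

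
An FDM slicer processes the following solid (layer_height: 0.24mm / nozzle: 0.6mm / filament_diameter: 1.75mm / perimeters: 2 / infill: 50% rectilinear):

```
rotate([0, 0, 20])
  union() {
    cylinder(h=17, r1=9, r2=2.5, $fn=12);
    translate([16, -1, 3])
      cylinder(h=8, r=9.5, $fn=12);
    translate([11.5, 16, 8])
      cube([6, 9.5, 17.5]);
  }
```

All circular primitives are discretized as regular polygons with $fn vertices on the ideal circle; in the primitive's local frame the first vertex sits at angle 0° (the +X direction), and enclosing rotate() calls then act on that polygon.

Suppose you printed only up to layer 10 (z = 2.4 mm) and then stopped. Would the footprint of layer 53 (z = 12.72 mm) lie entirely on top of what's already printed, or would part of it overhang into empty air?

part overhangs

Compare the two slices. At z = 2.4: the cone (r1=9→r2=2.5) has section circumradius 8.082 here — a regular 12-gon (area = (12/2)·8.082²·sin(360°/12) = 195.97 mm²); the cylinder at (16, -1) is not intersected at this z (z outside [3, 11]); the cube at (11.5, 16) is absent (z outside [8, 25.5]); Merging all regions: only the cone is present, so the union is just that shape — area = 195.97 mm²; (whole slice rotated 20° about Z — lengths, areas and connectivity unchanged). At z = 12.72: the cone contributes a regular 12-gon of circumradius 4.136 (interpolated between r1=9 and r2=2.5 at t=0.748) (area = (12/2)·4.136²·sin(360°/12) = 51.33 mm²); the cylinder at (16, -1) does not reach this height (z outside [3, 11]); the 6×9.5 cube at (11.5, 16) contributes its full rectangle (area 57.00 mm²); Merging all regions: the 2 present regions are separate (no shared area or edge), so areas and boundary lengths simply add and each stays a separate island — area = 108.33 mm²; (whole slice rotated 20° about Z — lengths, areas and connectivity unchanged). Checking containment: at z = 12.72 the cross-section extends beyond the z = 2.4 cross-section by about 57.00 mm².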